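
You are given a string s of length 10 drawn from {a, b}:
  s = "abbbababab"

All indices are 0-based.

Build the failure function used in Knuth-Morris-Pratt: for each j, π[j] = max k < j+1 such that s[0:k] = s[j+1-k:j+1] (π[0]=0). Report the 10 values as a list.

[0, 0, 0, 0, 1, 2, 1, 2, 1, 2]

π[0] = 0
j=1 s[j]='b': π[1]=0 (border '')
j=2 s[j]='b': π[2]=0 (border '')
j=3 s[j]='b': π[3]=0 (border '')
j=4 s[j]='a': π[4]=1 (border 'a')
j=5 s[j]='b': π[5]=2 (border 'ab')
j=6 s[j]='a': k: 2→0; π[6]=1 (border 'a')
j=7 s[j]='b': π[7]=2 (border 'ab')
j=8 s[j]='a': k: 2→0; π[8]=1 (border 'a')
j=9 s[j]='b': π[9]=2 (border 'ab')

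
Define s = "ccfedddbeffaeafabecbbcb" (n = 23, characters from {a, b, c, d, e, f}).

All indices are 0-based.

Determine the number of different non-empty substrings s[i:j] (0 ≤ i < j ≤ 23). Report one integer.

255

sorted suffixes:
  #0 SA[0]=15  'abecbbcb'
  #1 SA[1]=11  'aeafabecbbcb'
  #2 SA[2]=13  'afabecbbcb'
  #3 SA[3]=22  'b'
  #4 SA[4]=19  'bbcb'
  #5 SA[5]=20  'bcb'
  #6 SA[6]=16  'becbbcb'
  #7 SA[7]=7  'beffaeafabecbbcb'
  #8 SA[8]=21  'cb'
  #9 SA[9]=18  'cbbcb'
  #10 SA[10]=0  'ccfedddbeffaeafabecbbcb'
  #11 SA[11]=1  'cfedddbeffaeafabecbbcb'
  #12 SA[12]=6  'dbeffaeafabecbbcb'
  #13 SA[13]=5  'ddbeffaeafabecbbcb'
  #14 SA[14]=4  'dddbeffaeafabecbbcb'
  #15 SA[15]=12  'eafabecbbcb'
  #16 SA[16]=17  'ecbbcb'
  #17 SA[17]=3  'edddbeffaeafabecbbcb'
  #18 SA[18]=8  'effaeafabecbbcb'
  #19 SA[19]=14  'fabecbbcb'
  #20 SA[20]=10  'faeafabecbbcb'
  #21 SA[21]=2  'fedddbeffaeafabecbbcb'
  #22 SA[22]=9  'ffaeafabecbbcb'

SA = [15, 11, 13, 22, 19, 20, 16, 7, 21, 18, 0, 1, 6, 5, 4, 12, 17, 3, 8, 14, 10, 2, 9]
rank  pair      lcp
   1  s[15:],s[11:]  1  'a'
   2  s[11:],s[13:]  1  'a'
   3  s[13:],s[22:]  0  ''
   4  s[22:],s[19:]  1  'b'
   5  s[19:],s[20:]  1  'b'
   6  s[20:],s[16:]  1  'b'
   7  s[16:],s[7:]  2  'be'
   8  s[7:],s[21:]  0  ''
   9  s[21:],s[18:]  2  'cb'
  10  s[18:],s[0:]  1  'c'
  11  s[0:],s[1:]  1  'c'
  12  s[1:],s[6:]  0  ''
  13  s[6:],s[5:]  1  'd'
  14  s[5:],s[4:]  2  'dd'
  15  s[4:],s[12:]  0  ''
  16  s[12:],s[17:]  1  'e'
  17  s[17:],s[3:]  1  'e'
  18  s[3:],s[8:]  1  'e'
  19  s[8:],s[14:]  0  ''
  20  s[14:],s[10:]  2  'fa'
  21  s[10:],s[2:]  1  'f'
  22  s[2:],s[9:]  1  'f'

n(n+1)/2 = 23·24/2 = 276
Σ LCP = 0 + 1 + 1 + 0 + 1 + 1 + 1 + 2 + 0 + 2 + 1 + 1 + 0 + 1 + 2 + 0 + 1 + 1 + 1 + 0 + 2 + 1 + 1 = 21
distinct = 276 − 21 = 255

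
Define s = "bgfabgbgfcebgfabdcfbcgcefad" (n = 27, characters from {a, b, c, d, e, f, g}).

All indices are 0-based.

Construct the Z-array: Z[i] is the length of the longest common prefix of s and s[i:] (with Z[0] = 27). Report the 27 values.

[27, 0, 0, 0, 2, 0, 3, 0, 0, 0, 0, 5, 0, 0, 0, 1, 0, 0, 0, 1, 0, 0, 0, 0, 0, 0, 0]

Z[0]=27
i=1: i≥r, start 0; Z[1]=0
i=2: i≥r, start 0; Z[2]=0
i=3: i≥r, start 0; Z[3]=0
i=4: i≥r, start 0; Z[4]=2 extend→box=[4,6)
i=5: min(r-i=1, Z[1]=0)=0; Z[5]=0
i=6: i≥r, start 0; Z[6]=3 extend→box=[6,9)
i=7: min(r-i=2, Z[1]=0)=0; Z[7]=0
i=8: min(r-i=1, Z[2]=0)=0; Z[8]=0
i=9: i≥r, start 0; Z[9]=0
i=10: i≥r, start 0; Z[10]=0
i=11: i≥r, start 0; Z[11]=5 extend→box=[11,16)
i=12: min(r-i=4, Z[1]=0)=0; Z[12]=0
i=13: min(r-i=3, Z[2]=0)=0; Z[13]=0
i=14: min(r-i=2, Z[3]=0)=0; Z[14]=0
i=15: min(r-i=1, Z[4]=2)=1; Z[15]=1
i=16: i≥r, start 0; Z[16]=0
i=17: i≥r, start 0; Z[17]=0
i=18: i≥r, start 0; Z[18]=0
i=19: i≥r, start 0; Z[19]=1 extend→box=[19,20)
i=20: i≥r, start 0; Z[20]=0
i=21: i≥r, start 0; Z[21]=0
i=22: i≥r, start 0; Z[22]=0
i=23: i≥r, start 0; Z[23]=0
i=24: i≥r, start 0; Z[24]=0
i=25: i≥r, start 0; Z[25]=0
i=26: i≥r, start 0; Z[26]=0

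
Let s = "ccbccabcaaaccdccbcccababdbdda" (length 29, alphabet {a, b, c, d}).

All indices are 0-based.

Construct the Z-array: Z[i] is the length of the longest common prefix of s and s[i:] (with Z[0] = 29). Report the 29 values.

[29, 1, 0, 2, 1, 0, 0, 1, 0, 0, 0, 2, 1, 0, 5, 1, 0, 2, 2, 1, 0, 0, 0, 0, 0, 0, 0, 0, 0]

Z[0]=29
i=1: outside box; Z[1]=1 extend→box=[1,2)
i=2: outside box; Z[2]=0
i=3: outside box; Z[3]=2 extend→box=[3,5)
i=4: min(r-i=1, Z[1]=1)=1; Z[4]=1
i=5: outside box; Z[5]=0
i=6: outside box; Z[6]=0
i=7: outside box; Z[7]=1 extend→box=[7,8)
i=8: outside box; Z[8]=0
i=9: outside box; Z[9]=0
i=10: outside box; Z[10]=0
i=11: outside box; Z[11]=2 extend→box=[11,13)
i=12: min(r-i=1, Z[1]=1)=1; Z[12]=1
i=13: outside box; Z[13]=0
i=14: outside box; Z[14]=5 extend→box=[14,19)
i=15: min(r-i=4, Z[1]=1)=1; Z[15]=1
i=16: min(r-i=3, Z[2]=0)=0; Z[16]=0
i=17: min(r-i=2, Z[3]=2)=2; Z[17]=2
i=18: min(r-i=1, Z[4]=1)=1; Z[18]=2 extend→box=[18,20)
i=19: min(r-i=1, Z[1]=1)=1; Z[19]=1
i=20: outside box; Z[20]=0
i=21: outside box; Z[21]=0
i=22: outside box; Z[22]=0
i=23: outside box; Z[23]=0
i=24: outside box; Z[24]=0
i=25: outside box; Z[25]=0
i=26: outside box; Z[26]=0
i=27: outside box; Z[27]=0
i=28: outside box; Z[28]=0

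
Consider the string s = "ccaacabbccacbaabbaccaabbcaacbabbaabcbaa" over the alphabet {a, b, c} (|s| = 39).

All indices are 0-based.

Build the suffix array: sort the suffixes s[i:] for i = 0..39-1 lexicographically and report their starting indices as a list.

[38, 37, 13, 20, 32, 2, 25, 29, 14, 21, 5, 33, 3, 10, 26, 17, 36, 12, 31, 28, 16, 30, 15, 22, 6, 23, 34, 7, 19, 1, 24, 4, 9, 35, 11, 27, 18, 0, 8]

rank | idx | suffix
   0 |  38 | a
   1 |  37 | aa
   2 |  13 | aabbaccaabbcaacbabbaabcbaa
   3 |  20 | aabbcaacbabbaabcbaa
   4 |  32 | aabcbaa
   5 |   2 | aacabbccacbaabbaccaabbcaacbabbaabcbaa
   6 |  25 | aacbabbaabcbaa
   7 |  29 | abbaabcbaa
   8 |  14 | abbaccaabbcaacbabbaabcbaa
   9 |  21 | abbcaacbabbaabcbaa
  10 |   5 | abbccacbaabbaccaabbcaacbabbaabcbaa
  11 |  33 | abcbaa
  12 |   3 | acabbccacbaabbaccaabbcaacbabbaabcbaa
  13 |  10 | acbaabbaccaabbcaacbabbaabcbaa
  14 |  26 | acbabbaabcbaa
  15 |  17 | accaabbcaacbabbaabcbaa
  16 |  36 | baa
  17 |  12 | baabbaccaabbcaacbabbaabcbaa
  18 |  31 | baabcbaa
  19 |  28 | babbaabcbaa
  20 |  16 | baccaabbcaacbabbaabcbaa
  21 |  30 | bbaabcbaa
  22 |  15 | bbaccaabbcaacbabbaabcbaa
  23 |  22 | bbcaacbabbaabcbaa
  24 |   6 | bbccacbaabbaccaabbcaacbabbaabcbaa
  25 |  23 | bcaacbabbaabcbaa
  26 |  34 | bcbaa
  27 |   7 | bccacbaabbaccaabbcaacbabbaabcbaa
  28 |  19 | caabbcaacbabbaabcbaa
  29 |   1 | caacabbccacbaabbaccaabbcaacbabbaabcbaa
  30 |  24 | caacbabbaabcbaa
  31 |   4 | cabbccacbaabbaccaabbcaacbabbaabcbaa
  32 |   9 | cacbaabbaccaabbcaacbabbaabcbaa
  33 |  35 | cbaa
  34 |  11 | cbaabbaccaabbcaacbabbaabcbaa
  35 |  27 | cbabbaabcbaa
  36 |  18 | ccaabbcaacbabbaabcbaa
  37 |   0 | ccaacabbccacbaabbaccaabbcaacbabbaabcbaa
  38 |   8 | ccacbaabbaccaabbcaacbabbaabcbaa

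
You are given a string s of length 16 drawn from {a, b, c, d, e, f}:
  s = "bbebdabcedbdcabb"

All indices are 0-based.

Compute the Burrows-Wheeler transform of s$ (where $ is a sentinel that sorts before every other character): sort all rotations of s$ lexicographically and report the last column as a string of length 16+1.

rank  rotation           last
    0  $bbebdabcedbdcabb  b
    1  abb$bbebdabcedbdc  c
    2  abcedbdcabb$bbebd  d
    3  b$bbebdabcedbdcab  b
    4  bb$bbebdabcedbdca  a
    5  bbebdabcedbdcabb$  $
    6  bcedbdcabb$bbebda  a
    7  bdabcedbdcabb$bbe  e
    8  bdcabb$bbebdabced  d
    9  bebdabcedbdcabb$b  b
   10  cabb$bbebdabcedbd  d
   11  cedbdcabb$bbebdab  b
   12  dabcedbdcabb$bbeb  b
   13  dbdcabb$bbebdabce  e
   14  dcabb$bbebdabcedb  b
   15  ebdabcedbdcabb$bb  b
   16  edbdcabb$bbebdabc  c

bcdba$aedbdbbebbc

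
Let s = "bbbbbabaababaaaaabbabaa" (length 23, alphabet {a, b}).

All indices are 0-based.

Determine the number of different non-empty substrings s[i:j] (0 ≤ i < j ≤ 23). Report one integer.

sorted suffixes:
  #0 SA[0]=22  'a'
  #1 SA[1]=21  'aa'
  #2 SA[2]=12  'aaaaabbabaa'
  #3 SA[3]=13  'aaaabbabaa'
  #4 SA[4]=14  'aaabbabaa'
  #5 SA[5]=7  'aababaaaaabbabaa'
  #6 SA[6]=15  'aabbabaa'
  #7 SA[7]=19  'abaa'
  #8 SA[8]=10  'abaaaaabbabaa'
  #9 SA[9]=5  'abaababaaaaabbabaa'
  #10 SA[10]=8  'ababaaaaabbabaa'
  #11 SA[11]=16  'abbabaa'
  #12 SA[12]=20  'baa'
  #13 SA[13]=11  'baaaaabbabaa'
  #14 SA[14]=6  'baababaaaaabbabaa'
  #15 SA[15]=18  'babaa'
  #16 SA[16]=9  'babaaaaabbabaa'
  #17 SA[17]=4  'babaababaaaaabbabaa'
  #18 SA[18]=17  'bbabaa'
  #19 SA[19]=3  'bbabaababaaaaabbabaa'
  #20 SA[20]=2  'bbbabaababaaaaabbabaa'
  #21 SA[21]=1  'bbbbabaababaaaaabbabaa'
  #22 SA[22]=0  'bbbbbabaababaaaaabbabaa'

SA = [22, 21, 12, 13, 14, 7, 15, 19, 10, 5, 8, 16, 20, 11, 6, 18, 9, 4, 17, 3, 2, 1, 0]
rank  pair      lcp
   1  s[22:],s[21:]  1  'a'
   2  s[21:],s[12:]  2  'aa'
   3  s[12:],s[13:]  4  'aaaa'
   4  s[13:],s[14:]  3  'aaa'
   5  s[14:],s[7:]  2  'aa'
   6  s[7:],s[15:]  3  'aab'
   7  s[15:],s[19:]  1  'a'
   8  s[19:],s[10:]  4  'abaa'
   9  s[10:],s[5:]  4  'abaa'
  10  s[5:],s[8:]  3  'aba'
  11  s[8:],s[16:]  2  'ab'
  12  s[16:],s[20:]  0  ''
  13  s[20:],s[11:]  3  'baa'
  14  s[11:],s[6:]  3  'baa'
  15  s[6:],s[18:]  2  'ba'
  16  s[18:],s[9:]  5  'babaa'
  17  s[9:],s[4:]  5  'babaa'
  18  s[4:],s[17:]  1  'b'
  19  s[17:],s[3:]  6  'bbabaa'
  20  s[3:],s[2:]  2  'bb'
  21  s[2:],s[1:]  3  'bbb'
  22  s[1:],s[0:]  4  'bbbb'

n(n+1)/2 = 23·24/2 = 276
Σ LCP = 0 + 1 + 2 + 4 + 3 + 2 + 3 + 1 + 4 + 4 + 3 + 2 + 0 + 3 + 3 + 2 + 5 + 5 + 1 + 6 + 2 + 3 + 4 = 63
distinct = 276 − 63 = 213

213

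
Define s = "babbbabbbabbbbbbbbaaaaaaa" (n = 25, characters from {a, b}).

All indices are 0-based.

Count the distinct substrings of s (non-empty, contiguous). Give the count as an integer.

rank | idx | suffix
   0 |  24 | a
   1 |  23 | aa
   2 |  22 | aaa
   3 |  21 | aaaa
   4 |  20 | aaaaa
   5 |  19 | aaaaaa
   6 |  18 | aaaaaaa
   7 |   1 | abbbabbbabbbbbbbbaaaaaaa
   8 |   5 | abbbabbbbbbbbaaaaaaa
   9 |   9 | abbbbbbbbaaaaaaa
  10 |  17 | baaaaaaa
  11 |   0 | babbbabbbabbbbbbbbaaaaaaa
  12 |   4 | babbbabbbbbbbbaaaaaaa
  13 |   8 | babbbbbbbbaaaaaaa
  14 |  16 | bbaaaaaaa
  15 |   3 | bbabbbabbbbbbbbaaaaaaa
  16 |   7 | bbabbbbbbbbaaaaaaa
  17 |  15 | bbbaaaaaaa
  18 |   2 | bbbabbbabbbbbbbbaaaaaaa
  19 |   6 | bbbabbbbbbbbaaaaaaa
  20 |  14 | bbbbaaaaaaa
  21 |  13 | bbbbbaaaaaaa
  22 |  12 | bbbbbbaaaaaaa
  23 |  11 | bbbbbbbaaaaaaa
  24 |  10 | bbbbbbbbaaaaaaa

SA = [24, 23, 22, 21, 20, 19, 18, 1, 5, 9, 17, 0, 4, 8, 16, 3, 7, 15, 2, 6, 14, 13, 12, 11, 10]
[i] adj suffixes → lcp
  [1] 24/23 → 1 ('a')
  [2] 23/22 → 2 ('aa')
  [3] 22/21 → 3 ('aaa')
  [4] 21/20 → 4 ('aaaa')
  [5] 20/19 → 5 ('aaaaa')
  [6] 19/18 → 6 ('aaaaaa')
  [7] 18/1 → 1 ('a')
  [8] 1/5 → 8 ('abbbabbb')
  [9] 5/9 → 4 ('abbb')
  [10] 9/17 → 0 ('')
  [11] 17/0 → 2 ('ba')
  [12] 0/4 → 9 ('babbbabbb')
  [13] 4/8 → 5 ('babbb')
  [14] 8/16 → 1 ('b')
  [15] 16/3 → 3 ('bba')
  [16] 3/7 → 6 ('bbabbb')
  [17] 7/15 → 2 ('bb')
  [18] 15/2 → 4 ('bbba')
  [19] 2/6 → 7 ('bbbabbb')
  [20] 6/14 → 3 ('bbb')
  [21] 14/13 → 4 ('bbbb')
  [22] 13/12 → 5 ('bbbbb')
  [23] 12/11 → 6 ('bbbbbb')
  [24] 11/10 → 7 ('bbbbbbb')

n(n+1)/2 = 25·26/2 = 325
Σ LCP = 0 + 1 + 2 + 3 + 4 + 5 + 6 + 1 + 8 + 4 + 0 + 2 + 9 + 5 + 1 + 3 + 6 + 2 + 4 + 7 + 3 + 4 + 5 + 6 + 7 = 98
distinct = 325 − 98 = 227

227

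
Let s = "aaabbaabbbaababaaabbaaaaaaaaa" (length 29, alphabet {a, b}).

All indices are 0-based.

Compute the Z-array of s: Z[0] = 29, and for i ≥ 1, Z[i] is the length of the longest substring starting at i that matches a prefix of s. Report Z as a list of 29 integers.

[29, 2, 1, 0, 0, 2, 1, 0, 0, 0, 2, 1, 0, 1, 0, 7, 2, 1, 0, 0, 3, 3, 3, 3, 3, 3, 3, 2, 1]

Z[0]=29
i=1: i≥r, start 0; Z[1]=2 grow→box=[1,3)
i=2: min(r-i=1, Z[1]=2)=1; Z[2]=1
i=3: i≥r, start 0; Z[3]=0
i=4: i≥r, start 0; Z[4]=0
i=5: i≥r, start 0; Z[5]=2 grow→box=[5,7)
i=6: min(r-i=1, Z[1]=2)=1; Z[6]=1
i=7: i≥r, start 0; Z[7]=0
i=8: i≥r, start 0; Z[8]=0
i=9: i≥r, start 0; Z[9]=0
i=10: i≥r, start 0; Z[10]=2 grow→box=[10,12)
i=11: min(r-i=1, Z[1]=2)=1; Z[11]=1
i=12: i≥r, start 0; Z[12]=0
i=13: i≥r, start 0; Z[13]=1 grow→box=[13,14)
i=14: i≥r, start 0; Z[14]=0
i=15: i≥r, start 0; Z[15]=7 grow→box=[15,22)
i=16: min(r-i=6, Z[1]=2)=2; Z[16]=2
i=17: min(r-i=5, Z[2]=1)=1; Z[17]=1
i=18: min(r-i=4, Z[3]=0)=0; Z[18]=0
i=19: min(r-i=3, Z[4]=0)=0; Z[19]=0
i=20: min(r-i=2, Z[5]=2)=2; Z[20]=3 grow→box=[20,23)
i=21: min(r-i=2, Z[1]=2)=2; Z[21]=3 grow→box=[21,24)
i=22: min(r-i=2, Z[1]=2)=2; Z[22]=3 grow→box=[22,25)
i=23: min(r-i=2, Z[1]=2)=2; Z[23]=3 grow→box=[23,26)
i=24: min(r-i=2, Z[1]=2)=2; Z[24]=3 grow→box=[24,27)
i=25: min(r-i=2, Z[1]=2)=2; Z[25]=3 grow→box=[25,28)
i=26: min(r-i=2, Z[1]=2)=2; Z[26]=3 grow→box=[26,29)
i=27: min(r-i=2, Z[1]=2)=2; Z[27]=2
i=28: min(r-i=1, Z[2]=1)=1; Z[28]=1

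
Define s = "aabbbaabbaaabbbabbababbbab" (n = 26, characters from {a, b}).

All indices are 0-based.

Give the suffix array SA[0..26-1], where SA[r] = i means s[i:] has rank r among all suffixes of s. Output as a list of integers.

[9, 5, 0, 10, 24, 18, 6, 15, 1, 20, 11, 25, 8, 4, 23, 17, 14, 19, 7, 3, 22, 16, 13, 2, 21, 12]

rank→(start, suffix):
  0 → (9, 'aaabbbabbababbbab')
  1 → (5, 'aabbaaabbbabbababbbab')
  2 → (0, 'aabbbaabbaaabbbabbababbbab')
  3 → (10, 'aabbbabbababbbab')
  4 → (24, 'ab')
  5 → (18, 'ababbbab')
  6 → (6, 'abbaaabbbabbababbbab')
  7 → (15, 'abbababbbab')
  8 → (1, 'abbbaabbaaabbbabbababbbab')
  9 → (20, 'abbbab')
  10 → (11, 'abbbabbababbbab')
  11 → (25, 'b')
  12 → (8, 'baaabbbabbababbbab')
  13 → (4, 'baabbaaabbbabbababbbab')
  14 → (23, 'bab')
  15 → (17, 'bababbbab')
  16 → (14, 'babbababbbab')
  17 → (19, 'babbbab')
  18 → (7, 'bbaaabbbabbababbbab')
  19 → (3, 'bbaabbaaabbbabbababbbab')
  20 → (22, 'bbab')
  21 → (16, 'bbababbbab')
  22 → (13, 'bbabbababbbab')
  23 → (2, 'bbbaabbaaabbbabbababbbab')
  24 → (21, 'bbbab')
  25 → (12, 'bbbabbababbbab')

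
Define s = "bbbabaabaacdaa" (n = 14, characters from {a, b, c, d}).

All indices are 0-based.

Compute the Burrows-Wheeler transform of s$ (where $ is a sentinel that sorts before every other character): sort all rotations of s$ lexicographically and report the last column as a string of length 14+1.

aadbbbaaaabb$ac

rank  rotation         last
    0  $bbbabaabaacdaa  a
    1  a$bbbabaabaacda  a
    2  aa$bbbabaabaacd  d
    3  aabaacdaa$bbbab  b
    4  aacdaa$bbbabaab  b
    5  abaabaacdaa$bbb  b
    6  abaacdaa$bbbaba  a
    7  acdaa$bbbabaaba  a
    8  baabaacdaa$bbba  a
    9  baacdaa$bbbabaa  a
   10  babaabaacdaa$bb  b
   11  bbabaabaacdaa$b  b
   12  bbbabaabaacdaa$  $
   13  cdaa$bbbabaabaa  a
   14  daa$bbbabaabaac  c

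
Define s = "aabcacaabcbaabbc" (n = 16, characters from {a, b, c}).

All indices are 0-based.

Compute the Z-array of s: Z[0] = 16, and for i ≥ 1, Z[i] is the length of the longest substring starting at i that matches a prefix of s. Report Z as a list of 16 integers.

[16, 1, 0, 0, 1, 0, 4, 1, 0, 0, 0, 3, 1, 0, 0, 0]

Z[0]=16
i=1: fresh scan; Z[1]=1 scan→box=[1,2)
i=2: fresh scan; Z[2]=0
i=3: fresh scan; Z[3]=0
i=4: fresh scan; Z[4]=1 scan→box=[4,5)
i=5: fresh scan; Z[5]=0
i=6: fresh scan; Z[6]=4 scan→box=[6,10)
i=7: min(r-i=3, Z[1]=1)=1; Z[7]=1
i=8: min(r-i=2, Z[2]=0)=0; Z[8]=0
i=9: min(r-i=1, Z[3]=0)=0; Z[9]=0
i=10: fresh scan; Z[10]=0
i=11: fresh scan; Z[11]=3 scan→box=[11,14)
i=12: min(r-i=2, Z[1]=1)=1; Z[12]=1
i=13: min(r-i=1, Z[2]=0)=0; Z[13]=0
i=14: fresh scan; Z[14]=0
i=15: fresh scan; Z[15]=0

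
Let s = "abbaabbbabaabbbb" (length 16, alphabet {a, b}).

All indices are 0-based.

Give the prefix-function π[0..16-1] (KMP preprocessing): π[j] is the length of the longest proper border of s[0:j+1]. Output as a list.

[0, 0, 0, 1, 1, 2, 3, 0, 1, 2, 1, 1, 2, 3, 0, 0]

π[0] = 0
j=1 s[j]='b': π[1]=0 (border '')
j=2 s[j]='b': π[2]=0 (border '')
j=3 s[j]='a': π[3]=1 (border 'a')
j=4 s[j]='a': k: 1→0; π[4]=1 (border 'a')
j=5 s[j]='b': π[5]=2 (border 'ab')
j=6 s[j]='b': π[6]=3 (border 'abb')
j=7 s[j]='b': k: 3→0; π[7]=0 (border '')
j=8 s[j]='a': π[8]=1 (border 'a')
j=9 s[j]='b': π[9]=2 (border 'ab')
j=10 s[j]='a': k: 2→0; π[10]=1 (border 'a')
j=11 s[j]='a': k: 1→0; π[11]=1 (border 'a')
j=12 s[j]='b': π[12]=2 (border 'ab')
j=13 s[j]='b': π[13]=3 (border 'abb')
j=14 s[j]='b': k: 3→0; π[14]=0 (border '')
j=15 s[j]='b': π[15]=0 (border '')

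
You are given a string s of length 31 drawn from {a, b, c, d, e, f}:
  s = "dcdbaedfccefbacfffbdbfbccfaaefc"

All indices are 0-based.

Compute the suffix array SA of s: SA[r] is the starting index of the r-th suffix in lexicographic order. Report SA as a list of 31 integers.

rank | idx | suffix
   0 |  26 | aaefc
   1 |  13 | acfffbdbfbccfaaefc
   2 |   4 | aedfccefbacfffbdbfbccfaaefc
   3 |  27 | aefc
   4 |  12 | bacfffbdbfbccfaaefc
   5 |   3 | baedfccefbacfffbdbfbccfaaefc
   6 |  22 | bccfaaefc
   7 |  18 | bdbfbccfaaefc
   8 |  20 | bfbccfaaefc
   9 |  30 | c
  10 |   8 | ccefbacfffbdbfbccfaaefc
  11 |  23 | ccfaaefc
  12 |   1 | cdbaedfccefbacfffbdbfbccfaaefc
  13 |   9 | cefbacfffbdbfbccfaaefc
  14 |  24 | cfaaefc
  15 |  14 | cfffbdbfbccfaaefc
  16 |   2 | dbaedfccefbacfffbdbfbccfaaefc
  17 |  19 | dbfbccfaaefc
  18 |   0 | dcdbaedfccefbacfffbdbfbccfaaefc
  19 |   6 | dfccefbacfffbdbfbccfaaefc
  20 |   5 | edfccefbacfffbdbfbccfaaefc
  21 |  10 | efbacfffbdbfbccfaaefc
  22 |  28 | efc
  23 |  25 | faaefc
  24 |  11 | fbacfffbdbfbccfaaefc
  25 |  21 | fbccfaaefc
  26 |  17 | fbdbfbccfaaefc
  27 |  29 | fc
  28 |   7 | fccefbacfffbdbfbccfaaefc
  29 |  16 | ffbdbfbccfaaefc
  30 |  15 | fffbdbfbccfaaefc

[26, 13, 4, 27, 12, 3, 22, 18, 20, 30, 8, 23, 1, 9, 24, 14, 2, 19, 0, 6, 5, 10, 28, 25, 11, 21, 17, 29, 7, 16, 15]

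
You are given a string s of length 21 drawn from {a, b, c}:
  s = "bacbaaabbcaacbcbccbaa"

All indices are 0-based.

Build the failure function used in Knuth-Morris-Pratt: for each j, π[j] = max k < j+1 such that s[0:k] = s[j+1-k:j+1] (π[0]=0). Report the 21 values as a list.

π[0] = 0
j=1 s[j]='a': π[1]=0 (border '')
j=2 s[j]='c': π[2]=0 (border '')
j=3 s[j]='b': π[3]=1 (border 'b')
j=4 s[j]='a': π[4]=2 (border 'ba')
j=5 s[j]='a': k: 2→0; π[5]=0 (border '')
j=6 s[j]='a': π[6]=0 (border '')
j=7 s[j]='b': π[7]=1 (border 'b')
j=8 s[j]='b': k: 1→0; π[8]=1 (border 'b')
j=9 s[j]='c': k: 1→0; π[9]=0 (border '')
j=10 s[j]='a': π[10]=0 (border '')
j=11 s[j]='a': π[11]=0 (border '')
j=12 s[j]='c': π[12]=0 (border '')
j=13 s[j]='b': π[13]=1 (border 'b')
j=14 s[j]='c': k: 1→0; π[14]=0 (border '')
j=15 s[j]='b': π[15]=1 (border 'b')
j=16 s[j]='c': k: 1→0; π[16]=0 (border '')
j=17 s[j]='c': π[17]=0 (border '')
j=18 s[j]='b': π[18]=1 (border 'b')
j=19 s[j]='a': π[19]=2 (border 'ba')
j=20 s[j]='a': k: 2→0; π[20]=0 (border '')

[0, 0, 0, 1, 2, 0, 0, 1, 1, 0, 0, 0, 0, 1, 0, 1, 0, 0, 1, 2, 0]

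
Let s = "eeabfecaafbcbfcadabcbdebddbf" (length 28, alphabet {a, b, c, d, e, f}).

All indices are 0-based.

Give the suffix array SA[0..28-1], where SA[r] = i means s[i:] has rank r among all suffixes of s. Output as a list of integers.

[7, 17, 2, 15, 8, 18, 10, 23, 20, 26, 12, 3, 6, 14, 19, 11, 16, 25, 24, 21, 1, 22, 5, 0, 27, 9, 13, 4]

sorted suffixes:
  #0 SA[0]=7  'aafbcbfcadabcbdebddbf'
  #1 SA[1]=17  'abcbdebddbf'
  #2 SA[2]=2  'abfecaafbcbfcadabcbdebddbf'
  #3 SA[3]=15  'adabcbdebddbf'
  #4 SA[4]=8  'afbcbfcadabcbdebddbf'
  #5 SA[5]=18  'bcbdebddbf'
  #6 SA[6]=10  'bcbfcadabcbdebddbf'
  #7 SA[7]=23  'bddbf'
  #8 SA[8]=20  'bdebddbf'
  #9 SA[9]=26  'bf'
  #10 SA[10]=12  'bfcadabcbdebddbf'
  #11 SA[11]=3  'bfecaafbcbfcadabcbdebddbf'
  #12 SA[12]=6  'caafbcbfcadabcbdebddbf'
  #13 SA[13]=14  'cadabcbdebddbf'
  #14 SA[14]=19  'cbdebddbf'
  #15 SA[15]=11  'cbfcadabcbdebddbf'
  #16 SA[16]=16  'dabcbdebddbf'
  #17 SA[17]=25  'dbf'
  #18 SA[18]=24  'ddbf'
  #19 SA[19]=21  'debddbf'
  #20 SA[20]=1  'eabfecaafbcbfcadabcbdebddbf'
  #21 SA[21]=22  'ebddbf'
  #22 SA[22]=5  'ecaafbcbfcadabcbdebddbf'
  #23 SA[23]=0  'eeabfecaafbcbfcadabcbdebddbf'
  #24 SA[24]=27  'f'
  #25 SA[25]=9  'fbcbfcadabcbdebddbf'
  #26 SA[26]=13  'fcadabcbdebddbf'
  #27 SA[27]=4  'fecaafbcbfcadabcbdebddbf'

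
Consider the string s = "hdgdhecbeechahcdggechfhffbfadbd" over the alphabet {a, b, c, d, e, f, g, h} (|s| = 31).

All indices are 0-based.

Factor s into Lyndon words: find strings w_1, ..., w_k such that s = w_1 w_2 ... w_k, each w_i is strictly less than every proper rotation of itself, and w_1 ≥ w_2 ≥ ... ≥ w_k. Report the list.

["h", "dgdhe", "c", "beech", "ahcdggechfhffbf", "adbd"]

emit factor 1: 'h' (i=0, period=1)
emit factor 2: 'dgdhe' (i=1, period=5)
emit factor 3: 'c' (i=6, period=1)
emit factor 4: 'beech' (i=7, period=5)
emit factor 5: 'ahcdggechfhffbf' (i=12, period=15)
emit factor 6: 'adbd' (i=27, period=4)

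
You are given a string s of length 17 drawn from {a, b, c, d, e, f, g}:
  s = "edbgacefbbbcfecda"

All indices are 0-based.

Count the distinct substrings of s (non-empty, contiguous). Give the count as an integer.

sorted suffixes:
  #0 SA[0]=16  'a'
  #1 SA[1]=4  'acefbbbcfecda'
  #2 SA[2]=8  'bbbcfecda'
  #3 SA[3]=9  'bbcfecda'
  #4 SA[4]=10  'bcfecda'
  #5 SA[5]=2  'bgacefbbbcfecda'
  #6 SA[6]=14  'cda'
  #7 SA[7]=5  'cefbbbcfecda'
  #8 SA[8]=11  'cfecda'
  #9 SA[9]=15  'da'
  #10 SA[10]=1  'dbgacefbbbcfecda'
  #11 SA[11]=13  'ecda'
  #12 SA[12]=0  'edbgacefbbbcfecda'
  #13 SA[13]=6  'efbbbcfecda'
  #14 SA[14]=7  'fbbbcfecda'
  #15 SA[15]=12  'fecda'
  #16 SA[16]=3  'gacefbbbcfecda'

SA = [16, 4, 8, 9, 10, 2, 14, 5, 11, 15, 1, 13, 0, 6, 7, 12, 3]
i: (SA[i-1],SA[i]) lcp shared
  1: (16,4) 1 'a'
  2: (4,8) 0 ''
  3: (8,9) 2 'bb'
  4: (9,10) 1 'b'
  5: (10,2) 1 'b'
  6: (2,14) 0 ''
  7: (14,5) 1 'c'
  8: (5,11) 1 'c'
  9: (11,15) 0 ''
  10: (15,1) 1 'd'
  11: (1,13) 0 ''
  12: (13,0) 1 'e'
  13: (0,6) 1 'e'
  14: (6,7) 0 ''
  15: (7,12) 1 'f'
  16: (12,3) 0 ''

n(n+1)/2 = 17·18/2 = 153
Σ LCP = 0 + 1 + 0 + 2 + 1 + 1 + 0 + 1 + 1 + 0 + 1 + 0 + 1 + 1 + 0 + 1 + 0 = 11
distinct = 153 − 11 = 142

142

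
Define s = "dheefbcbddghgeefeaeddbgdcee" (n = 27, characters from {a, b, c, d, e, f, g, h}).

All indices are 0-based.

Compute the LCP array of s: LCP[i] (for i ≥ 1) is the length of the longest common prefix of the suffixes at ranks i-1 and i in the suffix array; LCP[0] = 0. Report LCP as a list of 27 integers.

sorted suffixes:
  #0 SA[0]=17  'aeddbgdcee'
  #1 SA[1]=5  'bcbddghgeefeaeddbgdcee'
  #2 SA[2]=7  'bddghgeefeaeddbgdcee'
  #3 SA[3]=21  'bgdcee'
  #4 SA[4]=6  'cbddghgeefeaeddbgdcee'
  #5 SA[5]=24  'cee'
  #6 SA[6]=20  'dbgdcee'
  #7 SA[7]=23  'dcee'
  #8 SA[8]=19  'ddbgdcee'
  #9 SA[9]=8  'ddghgeefeaeddbgdcee'
  #10 SA[10]=9  'dghgeefeaeddbgdcee'
  #11 SA[11]=0  'dheefbcbddghgeefeaeddbgdcee'
  #12 SA[12]=26  'e'
  #13 SA[13]=16  'eaeddbgdcee'
  #14 SA[14]=18  'eddbgdcee'
  #15 SA[15]=25  'ee'
  #16 SA[16]=2  'eefbcbddghgeefeaeddbgdcee'
  #17 SA[17]=13  'eefeaeddbgdcee'
  #18 SA[18]=3  'efbcbddghgeefeaeddbgdcee'
  #19 SA[19]=14  'efeaeddbgdcee'
  #20 SA[20]=4  'fbcbddghgeefeaeddbgdcee'
  #21 SA[21]=15  'feaeddbgdcee'
  #22 SA[22]=22  'gdcee'
  #23 SA[23]=12  'geefeaeddbgdcee'
  #24 SA[24]=10  'ghgeefeaeddbgdcee'
  #25 SA[25]=1  'heefbcbddghgeefeaeddbgdcee'
  #26 SA[26]=11  'hgeefeaeddbgdcee'

SA = [17, 5, 7, 21, 6, 24, 20, 23, 19, 8, 9, 0, 26, 16, 18, 25, 2, 13, 3, 14, 4, 15, 22, 12, 10, 1, 11]
i: (SA[i-1],SA[i]) lcp shared
  1: (17,5) 0 ''
  2: (5,7) 1 'b'
  3: (7,21) 1 'b'
  4: (21,6) 0 ''
  5: (6,24) 1 'c'
  6: (24,20) 0 ''
  7: (20,23) 1 'd'
  8: (23,19) 1 'd'
  9: (19,8) 2 'dd'
  10: (8,9) 1 'd'
  11: (9,0) 1 'd'
  12: (0,26) 0 ''
  13: (26,16) 1 'e'
  14: (16,18) 1 'e'
  15: (18,25) 1 'e'
  16: (25,2) 2 'ee'
  17: (2,13) 3 'eef'
  18: (13,3) 1 'e'
  19: (3,14) 2 'ef'
  20: (14,4) 0 ''
  21: (4,15) 1 'f'
  22: (15,22) 0 ''
  23: (22,12) 1 'g'
  24: (12,10) 1 'g'
  25: (10,1) 0 ''
  26: (1,11) 1 'h'

[0, 0, 1, 1, 0, 1, 0, 1, 1, 2, 1, 1, 0, 1, 1, 1, 2, 3, 1, 2, 0, 1, 0, 1, 1, 0, 1]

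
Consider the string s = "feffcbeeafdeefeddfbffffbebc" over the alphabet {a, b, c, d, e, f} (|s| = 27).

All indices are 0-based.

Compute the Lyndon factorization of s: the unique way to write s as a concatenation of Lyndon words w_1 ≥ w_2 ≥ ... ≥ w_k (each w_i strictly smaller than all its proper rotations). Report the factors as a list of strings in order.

emit factor 1: 'f' (i=0, period=1)
emit factor 2: 'eff' (i=1, period=3)
emit factor 3: 'c' (i=4, period=1)
emit factor 4: 'bee' (i=5, period=3)
emit factor 5: 'afdeefeddfbffffbebc' (i=8, period=19)

["f", "eff", "c", "bee", "afdeefeddfbffffbebc"]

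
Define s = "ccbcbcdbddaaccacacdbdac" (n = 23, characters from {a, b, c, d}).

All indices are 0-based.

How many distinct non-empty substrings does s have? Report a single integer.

241

rank | idx | suffix
   0 |  10 | aaccacacdbdac
   1 |  21 | ac
   2 |  14 | acacdbdac
   3 |  11 | accacacdbdac
   4 |  16 | acdbdac
   5 |   2 | bcbcdbddaaccacacdbdac
   6 |   4 | bcdbddaaccacacdbdac
   7 |  19 | bdac
   8 |   7 | bddaaccacacdbdac
   9 |  22 | c
  10 |  13 | cacacdbdac
  11 |  15 | cacdbdac
  12 |   1 | cbcbcdbddaaccacacdbdac
  13 |   3 | cbcdbddaaccacacdbdac
  14 |  12 | ccacacdbdac
  15 |   0 | ccbcbcdbddaaccacacdbdac
  16 |  17 | cdbdac
  17 |   5 | cdbddaaccacacdbdac
  18 |   9 | daaccacacdbdac
  19 |  20 | dac
  20 |  18 | dbdac
  21 |   6 | dbddaaccacacdbdac
  22 |   8 | ddaaccacacdbdac

SA = [10, 21, 14, 11, 16, 2, 4, 19, 7, 22, 13, 15, 1, 3, 12, 0, 17, 5, 9, 20, 18, 6, 8]
[i] adj suffixes → lcp
  [1] 10/21 → 1 ('a')
  [2] 21/14 → 2 ('ac')
  [3] 14/11 → 2 ('ac')
  [4] 11/16 → 2 ('ac')
  [5] 16/2 → 0 ('')
  [6] 2/4 → 2 ('bc')
  [7] 4/19 → 1 ('b')
  [8] 19/7 → 2 ('bd')
  [9] 7/22 → 0 ('')
  [10] 22/13 → 1 ('c')
  [11] 13/15 → 3 ('cac')
  [12] 15/1 → 1 ('c')
  [13] 1/3 → 3 ('cbc')
  [14] 3/12 → 1 ('c')
  [15] 12/0 → 2 ('cc')
  [16] 0/17 → 1 ('c')
  [17] 17/5 → 4 ('cdbd')
  [18] 5/9 → 0 ('')
  [19] 9/20 → 2 ('da')
  [20] 20/18 → 1 ('d')
  [21] 18/6 → 3 ('dbd')
  [22] 6/8 → 1 ('d')

n(n+1)/2 = 23·24/2 = 276
Σ LCP = 0 + 1 + 2 + 2 + 2 + 0 + 2 + 1 + 2 + 0 + 1 + 3 + 1 + 3 + 1 + 2 + 1 + 4 + 0 + 2 + 1 + 3 + 1 = 35
distinct = 276 − 35 = 241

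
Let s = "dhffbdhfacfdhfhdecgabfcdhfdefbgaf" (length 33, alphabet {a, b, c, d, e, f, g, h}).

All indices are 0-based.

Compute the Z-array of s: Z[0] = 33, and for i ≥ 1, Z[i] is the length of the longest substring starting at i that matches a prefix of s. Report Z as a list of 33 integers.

[33, 0, 0, 0, 0, 3, 0, 0, 0, 0, 0, 3, 0, 0, 0, 1, 0, 0, 0, 0, 0, 0, 0, 3, 0, 0, 1, 0, 0, 0, 0, 0, 0]

Z[0]=33
i=1: outside box; Z[1]=0
i=2: outside box; Z[2]=0
i=3: outside box; Z[3]=0
i=4: outside box; Z[4]=0
i=5: outside box; Z[5]=3 scan→box=[5,8)
i=6: min(r-i=2, Z[1]=0)=0; Z[6]=0
i=7: min(r-i=1, Z[2]=0)=0; Z[7]=0
i=8: outside box; Z[8]=0
i=9: outside box; Z[9]=0
i=10: outside box; Z[10]=0
i=11: outside box; Z[11]=3 scan→box=[11,14)
i=12: min(r-i=2, Z[1]=0)=0; Z[12]=0
i=13: min(r-i=1, Z[2]=0)=0; Z[13]=0
i=14: outside box; Z[14]=0
i=15: outside box; Z[15]=1 scan→box=[15,16)
i=16: outside box; Z[16]=0
i=17: outside box; Z[17]=0
i=18: outside box; Z[18]=0
i=19: outside box; Z[19]=0
i=20: outside box; Z[20]=0
i=21: outside box; Z[21]=0
i=22: outside box; Z[22]=0
i=23: outside box; Z[23]=3 scan→box=[23,26)
i=24: min(r-i=2, Z[1]=0)=0; Z[24]=0
i=25: min(r-i=1, Z[2]=0)=0; Z[25]=0
i=26: outside box; Z[26]=1 scan→box=[26,27)
i=27: outside box; Z[27]=0
i=28: outside box; Z[28]=0
i=29: outside box; Z[29]=0
i=30: outside box; Z[30]=0
i=31: outside box; Z[31]=0
i=32: outside box; Z[32]=0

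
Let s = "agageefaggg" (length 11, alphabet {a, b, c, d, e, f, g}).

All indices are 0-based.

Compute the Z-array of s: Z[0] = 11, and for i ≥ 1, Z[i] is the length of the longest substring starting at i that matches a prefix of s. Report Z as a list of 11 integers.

Z[0]=11
i=1: i≥r, start 0; Z[1]=0
i=2: i≥r, start 0; Z[2]=2 extend→box=[2,4)
i=3: min(r-i=1, Z[1]=0)=0; Z[3]=0
i=4: i≥r, start 0; Z[4]=0
i=5: i≥r, start 0; Z[5]=0
i=6: i≥r, start 0; Z[6]=0
i=7: i≥r, start 0; Z[7]=2 extend→box=[7,9)
i=8: min(r-i=1, Z[1]=0)=0; Z[8]=0
i=9: i≥r, start 0; Z[9]=0
i=10: i≥r, start 0; Z[10]=0

[11, 0, 2, 0, 0, 0, 0, 2, 0, 0, 0]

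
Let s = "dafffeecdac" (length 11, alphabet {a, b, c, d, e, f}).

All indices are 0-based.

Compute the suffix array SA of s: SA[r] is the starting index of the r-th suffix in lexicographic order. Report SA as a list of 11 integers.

rank→(start, suffix):
  0 → (9, 'ac')
  1 → (1, 'afffeecdac')
  2 → (10, 'c')
  3 → (7, 'cdac')
  4 → (8, 'dac')
  5 → (0, 'dafffeecdac')
  6 → (6, 'ecdac')
  7 → (5, 'eecdac')
  8 → (4, 'feecdac')
  9 → (3, 'ffeecdac')
  10 → (2, 'fffeecdac')

[9, 1, 10, 7, 8, 0, 6, 5, 4, 3, 2]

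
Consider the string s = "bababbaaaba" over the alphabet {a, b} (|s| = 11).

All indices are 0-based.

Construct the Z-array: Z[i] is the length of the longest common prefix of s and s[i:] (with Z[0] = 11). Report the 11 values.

[11, 0, 3, 0, 1, 2, 0, 0, 0, 2, 0]

Z[0]=11
i=1: outside box; Z[1]=0
i=2: outside box; Z[2]=3 extend→box=[2,5)
i=3: min(r-i=2, Z[1]=0)=0; Z[3]=0
i=4: min(r-i=1, Z[2]=3)=1; Z[4]=1
i=5: outside box; Z[5]=2 extend→box=[5,7)
i=6: min(r-i=1, Z[1]=0)=0; Z[6]=0
i=7: outside box; Z[7]=0
i=8: outside box; Z[8]=0
i=9: outside box; Z[9]=2 extend→box=[9,11)
i=10: min(r-i=1, Z[1]=0)=0; Z[10]=0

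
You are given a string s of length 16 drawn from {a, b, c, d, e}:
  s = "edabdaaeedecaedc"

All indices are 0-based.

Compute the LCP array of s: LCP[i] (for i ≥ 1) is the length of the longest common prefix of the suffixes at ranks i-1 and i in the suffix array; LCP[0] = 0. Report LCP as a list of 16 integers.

[0, 1, 1, 2, 0, 0, 1, 0, 2, 1, 1, 0, 1, 2, 2, 1]

rank | idx | suffix
   0 |   5 | aaeedecaedc
   1 |   2 | abdaaeedecaedc
   2 |  12 | aedc
   3 |   6 | aeedecaedc
   4 |   3 | bdaaeedecaedc
   5 |  15 | c
   6 |  11 | caedc
   7 |   4 | daaeedecaedc
   8 |   1 | dabdaaeedecaedc
   9 |  14 | dc
  10 |   9 | decaedc
  11 |  10 | ecaedc
  12 |   0 | edabdaaeedecaedc
  13 |  13 | edc
  14 |   8 | edecaedc
  15 |   7 | eedecaedc

SA = [5, 2, 12, 6, 3, 15, 11, 4, 1, 14, 9, 10, 0, 13, 8, 7]
[i] adj suffixes → lcp
  [1] 5/2 → 1 ('a')
  [2] 2/12 → 1 ('a')
  [3] 12/6 → 2 ('ae')
  [4] 6/3 → 0 ('')
  [5] 3/15 → 0 ('')
  [6] 15/11 → 1 ('c')
  [7] 11/4 → 0 ('')
  [8] 4/1 → 2 ('da')
  [9] 1/14 → 1 ('d')
  [10] 14/9 → 1 ('d')
  [11] 9/10 → 0 ('')
  [12] 10/0 → 1 ('e')
  [13] 0/13 → 2 ('ed')
  [14] 13/8 → 2 ('ed')
  [15] 8/7 → 1 ('e')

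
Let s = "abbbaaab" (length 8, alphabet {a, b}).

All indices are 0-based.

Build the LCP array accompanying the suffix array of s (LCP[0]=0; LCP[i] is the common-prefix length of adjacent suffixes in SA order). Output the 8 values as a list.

rank→(start, suffix):
  0 → (4, 'aaab')
  1 → (5, 'aab')
  2 → (6, 'ab')
  3 → (0, 'abbbaaab')
  4 → (7, 'b')
  5 → (3, 'baaab')
  6 → (2, 'bbaaab')
  7 → (1, 'bbbaaab')

SA = [4, 5, 6, 0, 7, 3, 2, 1]
rank  pair      lcp
   1  s[4:],s[5:]  2  'aa'
   2  s[5:],s[6:]  1  'a'
   3  s[6:],s[0:]  2  'ab'
   4  s[0:],s[7:]  0  ''
   5  s[7:],s[3:]  1  'b'
   6  s[3:],s[2:]  1  'b'
   7  s[2:],s[1:]  2  'bb'

[0, 2, 1, 2, 0, 1, 1, 2]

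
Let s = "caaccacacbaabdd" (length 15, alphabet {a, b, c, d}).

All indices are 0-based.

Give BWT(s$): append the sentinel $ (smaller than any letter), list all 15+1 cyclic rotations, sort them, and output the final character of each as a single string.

dbcaccaca$caaadb

rank  rotation          last
    0  $caaccacacbaabdd  d
    1  aabdd$caaccacacb  b
    2  aaccacacbaabdd$c  c
    3  abdd$caaccacacba  a
    4  acacbaabdd$caacc  c
    5  acbaabdd$caaccac  c
    6  accacacbaabdd$ca  a
    7  baabdd$caaccacac  c
    8  bdd$caaccacacbaa  a
    9  caaccacacbaabdd$  $
   10  cacacbaabdd$caac  c
   11  cacbaabdd$caacca  a
   12  cbaabdd$caaccaca  a
   13  ccacacbaabdd$caa  a
   14  d$caaccacacbaabd  d
   15  dd$caaccacacbaab  b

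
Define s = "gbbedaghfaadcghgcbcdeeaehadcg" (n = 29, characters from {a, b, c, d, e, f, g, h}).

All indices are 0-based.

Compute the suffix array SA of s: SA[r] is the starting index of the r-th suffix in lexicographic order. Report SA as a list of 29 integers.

rank→(start, suffix):
  0 → (9, 'aadcghgcbcdeeaehadcg')
  1 → (25, 'adcg')
  2 → (10, 'adcghgcbcdeeaehadcg')
  3 → (22, 'aehadcg')
  4 → (5, 'aghfaadcghgcbcdeeaehadcg')
  5 → (1, 'bbedaghfaadcghgcbcdeeaehadcg')
  6 → (17, 'bcdeeaehadcg')
  7 → (2, 'bedaghfaadcghgcbcdeeaehadcg')
  8 → (16, 'cbcdeeaehadcg')
  9 → (18, 'cdeeaehadcg')
  10 → (27, 'cg')
  11 → (12, 'cghgcbcdeeaehadcg')
  12 → (4, 'daghfaadcghgcbcdeeaehadcg')
  13 → (26, 'dcg')
  14 → (11, 'dcghgcbcdeeaehadcg')
  15 → (19, 'deeaehadcg')
  16 → (21, 'eaehadcg')
  17 → (3, 'edaghfaadcghgcbcdeeaehadcg')
  18 → (20, 'eeaehadcg')
  19 → (23, 'ehadcg')
  20 → (8, 'faadcghgcbcdeeaehadcg')
  21 → (28, 'g')
  22 → (0, 'gbbedaghfaadcghgcbcdeeaehadcg')
  23 → (15, 'gcbcdeeaehadcg')
  24 → (6, 'ghfaadcghgcbcdeeaehadcg')
  25 → (13, 'ghgcbcdeeaehadcg')
  26 → (24, 'hadcg')
  27 → (7, 'hfaadcghgcbcdeeaehadcg')
  28 → (14, 'hgcbcdeeaehadcg')

[9, 25, 10, 22, 5, 1, 17, 2, 16, 18, 27, 12, 4, 26, 11, 19, 21, 3, 20, 23, 8, 28, 0, 15, 6, 13, 24, 7, 14]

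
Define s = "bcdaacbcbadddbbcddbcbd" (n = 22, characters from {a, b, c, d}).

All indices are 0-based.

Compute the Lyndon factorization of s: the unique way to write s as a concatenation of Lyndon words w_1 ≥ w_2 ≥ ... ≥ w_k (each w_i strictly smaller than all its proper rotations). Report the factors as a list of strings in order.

emit factor 1: 'bcd' (i=0, period=3)
emit factor 2: 'aacbcbadddbbcddbcbd' (i=3, period=19)

["bcd", "aacbcbadddbbcddbcbd"]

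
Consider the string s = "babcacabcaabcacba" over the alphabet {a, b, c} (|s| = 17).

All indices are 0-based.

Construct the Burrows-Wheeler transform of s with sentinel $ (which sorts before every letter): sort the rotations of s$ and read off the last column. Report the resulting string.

rank  rotation            last
    0  $babcacabcaabcacba  a
    1  a$babcacabcaabcacb  b
    2  aabcacba$babcacabc  c
    3  abcaabcacba$babcac  c
    4  abcacabcaabcacba$b  b
    5  abcacba$babcacabca  a
    6  acabcaabcacba$babc  c
    7  acba$babcacabcaabc  c
    8  ba$babcacabcaabcac  c
    9  babcacabcaabcacba$  $
   10  bcaabcacba$babcaca  a
   11  bcacabcaabcacba$ba  a
   12  bcacba$babcacabcaa  a
   13  caabcacba$babcacab  b
   14  cabcaabcacba$babca  a
   15  cacabcaabcacba$bab  b
   16  cacba$babcacabcaab  b
   17  cba$babcacabcaabca  a

abccbaccc$aaababba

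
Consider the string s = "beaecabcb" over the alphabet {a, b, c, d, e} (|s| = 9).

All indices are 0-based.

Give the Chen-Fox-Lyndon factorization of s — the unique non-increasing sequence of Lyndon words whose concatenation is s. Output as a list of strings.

["be", "aec", "abcb"]

emit factor 1: 'be' (i=0, period=2)
emit factor 2: 'aec' (i=2, period=3)
emit factor 3: 'abcb' (i=5, period=4)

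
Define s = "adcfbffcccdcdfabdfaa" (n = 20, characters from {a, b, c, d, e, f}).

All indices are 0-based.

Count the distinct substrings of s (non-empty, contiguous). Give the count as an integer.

189

rank | idx | suffix
   0 |  19 | a
   1 |  18 | aa
   2 |  14 | abdfaa
   3 |   0 | adcfbffcccdcdfabdfaa
   4 |  15 | bdfaa
   5 |   4 | bffcccdcdfabdfaa
   6 |   7 | cccdcdfabdfaa
   7 |   8 | ccdcdfabdfaa
   8 |   9 | cdcdfabdfaa
   9 |  11 | cdfabdfaa
  10 |   2 | cfbffcccdcdfabdfaa
  11 |  10 | dcdfabdfaa
  12 |   1 | dcfbffcccdcdfabdfaa
  13 |  16 | dfaa
  14 |  12 | dfabdfaa
  15 |  17 | faa
  16 |  13 | fabdfaa
  17 |   3 | fbffcccdcdfabdfaa
  18 |   6 | fcccdcdfabdfaa
  19 |   5 | ffcccdcdfabdfaa

SA = [19, 18, 14, 0, 15, 4, 7, 8, 9, 11, 2, 10, 1, 16, 12, 17, 13, 3, 6, 5]
rank  pair      lcp
   1  s[19:],s[18:]  1  'a'
   2  s[18:],s[14:]  1  'a'
   3  s[14:],s[0:]  1  'a'
   4  s[0:],s[15:]  0  ''
   5  s[15:],s[4:]  1  'b'
   6  s[4:],s[7:]  0  ''
   7  s[7:],s[8:]  2  'cc'
   8  s[8:],s[9:]  1  'c'
   9  s[9:],s[11:]  2  'cd'
  10  s[11:],s[2:]  1  'c'
  11  s[2:],s[10:]  0  ''
  12  s[10:],s[1:]  2  'dc'
  13  s[1:],s[16:]  1  'd'
  14  s[16:],s[12:]  3  'dfa'
  15  s[12:],s[17:]  0  ''
  16  s[17:],s[13:]  2  'fa'
  17  s[13:],s[3:]  1  'f'
  18  s[3:],s[6:]  1  'f'
  19  s[6:],s[5:]  1  'f'

n(n+1)/2 = 20·21/2 = 210
Σ LCP = 0 + 1 + 1 + 1 + 0 + 1 + 0 + 2 + 1 + 2 + 1 + 0 + 2 + 1 + 3 + 0 + 2 + 1 + 1 + 1 = 21
distinct = 210 − 21 = 189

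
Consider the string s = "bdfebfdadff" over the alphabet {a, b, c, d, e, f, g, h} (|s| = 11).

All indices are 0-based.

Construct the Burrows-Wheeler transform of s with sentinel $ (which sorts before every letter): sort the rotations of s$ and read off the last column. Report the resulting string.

rank  rotation      last
    0  $bdfebfdadff  f
    1  adff$bdfebfd  d
    2  bdfebfdadff$  $
    3  bfdadff$bdfe  e
    4  dadff$bdfebf  f
    5  dfebfdadff$b  b
    6  dff$bdfebfda  a
    7  ebfdadff$bdf  f
    8  f$bdfebfdadf  f
    9  fdadff$bdfeb  b
   10  febfdadff$bd  d
   11  ff$bdfebfdad  d

fd$efbaffbdd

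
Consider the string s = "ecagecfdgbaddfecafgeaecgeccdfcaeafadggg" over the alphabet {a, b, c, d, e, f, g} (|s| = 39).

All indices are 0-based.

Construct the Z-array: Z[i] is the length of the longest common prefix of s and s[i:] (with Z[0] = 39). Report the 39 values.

[39, 0, 0, 0, 2, 0, 0, 0, 0, 0, 0, 0, 0, 0, 3, 0, 0, 0, 0, 1, 0, 2, 0, 0, 2, 0, 0, 0, 0, 0, 0, 1, 0, 0, 0, 0, 0, 0, 0]

Z[0]=39
i=1: i≥r, start 0; Z[1]=0
i=2: i≥r, start 0; Z[2]=0
i=3: i≥r, start 0; Z[3]=0
i=4: i≥r, start 0; Z[4]=2 scan→box=[4,6)
i=5: min(r-i=1, Z[1]=0)=0; Z[5]=0
i=6: i≥r, start 0; Z[6]=0
i=7: i≥r, start 0; Z[7]=0
i=8: i≥r, start 0; Z[8]=0
i=9: i≥r, start 0; Z[9]=0
i=10: i≥r, start 0; Z[10]=0
i=11: i≥r, start 0; Z[11]=0
i=12: i≥r, start 0; Z[12]=0
i=13: i≥r, start 0; Z[13]=0
i=14: i≥r, start 0; Z[14]=3 scan→box=[14,17)
i=15: min(r-i=2, Z[1]=0)=0; Z[15]=0
i=16: min(r-i=1, Z[2]=0)=0; Z[16]=0
i=17: i≥r, start 0; Z[17]=0
i=18: i≥r, start 0; Z[18]=0
i=19: i≥r, start 0; Z[19]=1 scan→box=[19,20)
i=20: i≥r, start 0; Z[20]=0
i=21: i≥r, start 0; Z[21]=2 scan→box=[21,23)
i=22: min(r-i=1, Z[1]=0)=0; Z[22]=0
i=23: i≥r, start 0; Z[23]=0
i=24: i≥r, start 0; Z[24]=2 scan→box=[24,26)
i=25: min(r-i=1, Z[1]=0)=0; Z[25]=0
i=26: i≥r, start 0; Z[26]=0
i=27: i≥r, start 0; Z[27]=0
i=28: i≥r, start 0; Z[28]=0
i=29: i≥r, start 0; Z[29]=0
i=30: i≥r, start 0; Z[30]=0
i=31: i≥r, start 0; Z[31]=1 scan→box=[31,32)
i=32: i≥r, start 0; Z[32]=0
i=33: i≥r, start 0; Z[33]=0
i=34: i≥r, start 0; Z[34]=0
i=35: i≥r, start 0; Z[35]=0
i=36: i≥r, start 0; Z[36]=0
i=37: i≥r, start 0; Z[37]=0
i=38: i≥r, start 0; Z[38]=0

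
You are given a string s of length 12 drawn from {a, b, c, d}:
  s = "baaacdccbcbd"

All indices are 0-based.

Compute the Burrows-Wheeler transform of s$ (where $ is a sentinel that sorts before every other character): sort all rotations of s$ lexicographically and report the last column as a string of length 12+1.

dbaa$cccbdabc

rank  rotation       last
    0  $baaacdccbcbd  d
    1  aaacdccbcbd$b  b
    2  aacdccbcbd$ba  a
    3  acdccbcbd$baa  a
    4  baaacdccbcbd$  $
    5  bcbd$baaacdcc  c
    6  bd$baaacdccbc  c
    7  cbcbd$baaacdc  c
    8  cbd$baaacdccb  b
    9  ccbcbd$baaacd  d
   10  cdccbcbd$baaa  a
   11  d$baaacdccbcb  b
   12  dccbcbd$baaac  c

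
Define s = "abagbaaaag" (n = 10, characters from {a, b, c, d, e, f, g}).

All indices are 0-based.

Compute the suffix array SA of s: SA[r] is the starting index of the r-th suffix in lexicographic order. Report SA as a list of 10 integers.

rank | idx | suffix
   0 |   5 | aaaag
   1 |   6 | aaag
   2 |   7 | aag
   3 |   0 | abagbaaaag
   4 |   8 | ag
   5 |   2 | agbaaaag
   6 |   4 | baaaag
   7 |   1 | bagbaaaag
   8 |   9 | g
   9 |   3 | gbaaaag

[5, 6, 7, 0, 8, 2, 4, 1, 9, 3]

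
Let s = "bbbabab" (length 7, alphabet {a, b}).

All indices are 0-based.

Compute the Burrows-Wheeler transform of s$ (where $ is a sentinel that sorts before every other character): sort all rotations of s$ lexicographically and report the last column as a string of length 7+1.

rank  rotation  last
    0  $bbbabab  b
    1  ab$bbbab  b
    2  abab$bbb  b
    3  b$bbbaba  a
    4  bab$bbba  a
    5  babab$bb  b
    6  bbabab$b  b
    7  bbbabab$  $

bbbaabb$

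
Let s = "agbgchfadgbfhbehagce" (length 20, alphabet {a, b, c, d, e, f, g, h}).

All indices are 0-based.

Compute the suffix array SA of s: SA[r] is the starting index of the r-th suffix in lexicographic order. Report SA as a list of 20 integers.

sorted suffixes:
  #0 SA[0]=7  'adgbfhbehagce'
  #1 SA[1]=0  'agbgchfadgbfhbehagce'
  #2 SA[2]=16  'agce'
  #3 SA[3]=13  'behagce'
  #4 SA[4]=10  'bfhbehagce'
  #5 SA[5]=2  'bgchfadgbfhbehagce'
  #6 SA[6]=18  'ce'
  #7 SA[7]=4  'chfadgbfhbehagce'
  #8 SA[8]=8  'dgbfhbehagce'
  #9 SA[9]=19  'e'
  #10 SA[10]=14  'ehagce'
  #11 SA[11]=6  'fadgbfhbehagce'
  #12 SA[12]=11  'fhbehagce'
  #13 SA[13]=9  'gbfhbehagce'
  #14 SA[14]=1  'gbgchfadgbfhbehagce'
  #15 SA[15]=17  'gce'
  #16 SA[16]=3  'gchfadgbfhbehagce'
  #17 SA[17]=15  'hagce'
  #18 SA[18]=12  'hbehagce'
  #19 SA[19]=5  'hfadgbfhbehagce'

[7, 0, 16, 13, 10, 2, 18, 4, 8, 19, 14, 6, 11, 9, 1, 17, 3, 15, 12, 5]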